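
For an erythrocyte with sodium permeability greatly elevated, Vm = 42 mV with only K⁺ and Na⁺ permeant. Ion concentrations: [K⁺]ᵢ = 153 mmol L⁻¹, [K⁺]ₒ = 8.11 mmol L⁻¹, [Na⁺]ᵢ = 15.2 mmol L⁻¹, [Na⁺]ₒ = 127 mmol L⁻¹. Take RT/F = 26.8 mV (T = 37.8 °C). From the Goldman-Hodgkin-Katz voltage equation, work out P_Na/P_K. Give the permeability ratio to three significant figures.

Let α = P_Na/P_K. GHK: Vm = 26.8·ln[(Kₒ + α·Naₒ)/(Kᵢ + α·Naᵢ)].
e^(Vm/26.8) = e^(42.0/26.8) = 4.793
So 4.793·(Kᵢ + α·Naᵢ) = Kₒ + α·Naₒ → α = (4.793·153.0 − 8.11) / (127.0 − 4.793·15.2)
α = (733.3 − 8.11) / (127.0 − 72.85) = 725.2/54.15 = 13.39

13.4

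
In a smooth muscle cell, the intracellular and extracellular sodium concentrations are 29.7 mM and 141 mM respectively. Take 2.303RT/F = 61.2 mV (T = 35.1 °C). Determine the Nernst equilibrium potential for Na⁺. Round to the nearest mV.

E = (61.2/z) · log₁₀([Na⁺]_out/[Na⁺]_in) with z = +1.
= (61.2/1) · log₁₀(141/29.7) = 61.20 · log₁₀(4.747)
= 61.20 · (0.6765) = 41.40 mV

41 mV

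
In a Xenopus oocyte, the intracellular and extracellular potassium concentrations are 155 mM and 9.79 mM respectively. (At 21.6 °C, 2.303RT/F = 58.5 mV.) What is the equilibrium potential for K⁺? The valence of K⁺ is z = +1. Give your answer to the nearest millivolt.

E = (58.5/z) · log₁₀([K⁺]_out/[K⁺]_in) with z = +1.
= (58.5/1) · log₁₀(9.79/155) = 58.50 · log₁₀(0.06316)
= 58.50 · (-1.1995) = -70.17 mV

-70 mV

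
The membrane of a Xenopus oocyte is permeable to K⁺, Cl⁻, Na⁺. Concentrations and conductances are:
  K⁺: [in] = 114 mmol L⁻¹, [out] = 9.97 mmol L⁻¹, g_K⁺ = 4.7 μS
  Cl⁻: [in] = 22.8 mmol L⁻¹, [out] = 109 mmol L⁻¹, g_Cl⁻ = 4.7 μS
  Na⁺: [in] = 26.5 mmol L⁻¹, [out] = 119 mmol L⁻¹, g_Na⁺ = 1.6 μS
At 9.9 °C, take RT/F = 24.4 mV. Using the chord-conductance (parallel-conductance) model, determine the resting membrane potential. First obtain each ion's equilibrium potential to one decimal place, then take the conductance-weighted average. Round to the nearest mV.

-36 mV

E_K⁺ = (24.4/1)·ln(9.97/114) = -59.5 mV
E_Cl⁻ = (24.4/-1)·ln(109/22.8) = -38.2 mV
E_Na⁺ = (24.4/1)·ln(119/26.5) = 36.6 mV
Vm = (Σ gᵢEᵢ)/(Σ gᵢ) = (4.7·-59.5 + 4.7·-38.2 + 1.6·36.6) / (4.7 + 4.7 + 1.6)
= -400.63 / 11 = -36.42 mV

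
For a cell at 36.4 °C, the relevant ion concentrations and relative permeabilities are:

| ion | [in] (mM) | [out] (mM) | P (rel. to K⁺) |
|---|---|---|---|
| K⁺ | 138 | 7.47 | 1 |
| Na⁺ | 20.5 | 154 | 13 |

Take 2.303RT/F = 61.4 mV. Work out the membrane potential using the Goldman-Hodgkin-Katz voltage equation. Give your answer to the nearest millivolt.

43 mV

Vm = 61.4 · log₁₀[(Σ P·[cation]ₒ + Σ P·[anion]ᵢ) / (Σ P·[cation]ᵢ + Σ P·[anion]ₒ)]
Numerator = 1×7.47 + 13×154 = 2009
Denominator = 1×138 + 13×20.5 = 404.5
Vm = 61.4 · log₁₀(4.9678) = 61.4 × (0.6962) = 42.74 mV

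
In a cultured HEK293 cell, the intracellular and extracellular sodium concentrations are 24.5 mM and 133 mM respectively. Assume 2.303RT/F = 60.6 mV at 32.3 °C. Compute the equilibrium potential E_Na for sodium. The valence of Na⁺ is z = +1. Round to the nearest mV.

E = (60.6/z) · log₁₀([Na⁺]_out/[Na⁺]_in) with z = +1.
= (60.6/1) · log₁₀(133/24.5) = 60.60 · log₁₀(5.429)
= 60.60 · (0.7347) = 44.52 mV

45 mV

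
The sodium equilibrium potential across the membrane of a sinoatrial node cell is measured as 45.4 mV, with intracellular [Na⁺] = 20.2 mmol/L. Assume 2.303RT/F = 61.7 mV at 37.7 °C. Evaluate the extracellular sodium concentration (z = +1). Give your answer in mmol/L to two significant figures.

Nernst: E = (61.7/1) · log₁₀([out]/[in]), so log₁₀([out]/[in]) = 45.4 × 1 / 61.7 = 0.7358.
[out]/[in] = 10^(0.7358) = 5.443.
[out] = 5.443 × 20.2 = 109.9 mmol/L.

110 mmol/L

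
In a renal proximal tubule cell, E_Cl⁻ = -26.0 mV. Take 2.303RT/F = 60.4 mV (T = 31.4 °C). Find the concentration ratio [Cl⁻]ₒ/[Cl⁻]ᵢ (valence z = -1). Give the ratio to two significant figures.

2.7

log₁₀([out]/[in]) = E·z/(60.4) = -26.0 × -1 / 60.4 = 0.4305
[out]/[in] = 10^(0.4305) = 2.694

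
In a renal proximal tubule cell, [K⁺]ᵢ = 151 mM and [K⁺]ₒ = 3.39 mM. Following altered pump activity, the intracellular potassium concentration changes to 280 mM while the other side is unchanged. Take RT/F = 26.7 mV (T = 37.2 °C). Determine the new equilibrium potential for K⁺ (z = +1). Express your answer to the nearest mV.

-118 mV

After the shift: [K⁺]_out = 3.39, [K⁺]_in = 280 mM.
E_new = (26.7/1)·ln(3.39/280) = 26.70 · (-4.4140) = -117.85 mV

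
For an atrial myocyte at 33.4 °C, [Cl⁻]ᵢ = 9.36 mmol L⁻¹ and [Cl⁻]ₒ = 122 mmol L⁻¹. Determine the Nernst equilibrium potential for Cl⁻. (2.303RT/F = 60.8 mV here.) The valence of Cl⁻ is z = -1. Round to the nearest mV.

E = (60.8/z) · log₁₀([Cl⁻]_out/[Cl⁻]_in) with z = -1.
For an anion, dividing by z = -1 reverses the sign.
= (60.8/-1) · log₁₀(122/9.36) = -60.80 · log₁₀(13.03)
= -60.80 · (1.1151) = -67.80 mV

-68 mV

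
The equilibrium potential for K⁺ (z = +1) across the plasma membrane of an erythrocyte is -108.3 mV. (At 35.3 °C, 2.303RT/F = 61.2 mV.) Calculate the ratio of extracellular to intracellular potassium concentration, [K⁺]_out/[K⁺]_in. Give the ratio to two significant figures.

0.017

log₁₀([out]/[in]) = E·z/(61.2) = -108.3 × 1 / 61.2 = -1.7696
[out]/[in] = 10^(-1.7696) = 0.017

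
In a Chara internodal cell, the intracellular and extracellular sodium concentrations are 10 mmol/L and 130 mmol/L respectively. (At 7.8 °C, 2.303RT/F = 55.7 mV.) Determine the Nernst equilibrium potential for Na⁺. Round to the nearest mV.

62 mV

E = (55.7/z) · log₁₀([Na⁺]_out/[Na⁺]_in) with z = +1.
= (55.7/1) · log₁₀(130/10) = 55.70 · log₁₀(13)
= 55.70 · (1.1139) = 62.05 mV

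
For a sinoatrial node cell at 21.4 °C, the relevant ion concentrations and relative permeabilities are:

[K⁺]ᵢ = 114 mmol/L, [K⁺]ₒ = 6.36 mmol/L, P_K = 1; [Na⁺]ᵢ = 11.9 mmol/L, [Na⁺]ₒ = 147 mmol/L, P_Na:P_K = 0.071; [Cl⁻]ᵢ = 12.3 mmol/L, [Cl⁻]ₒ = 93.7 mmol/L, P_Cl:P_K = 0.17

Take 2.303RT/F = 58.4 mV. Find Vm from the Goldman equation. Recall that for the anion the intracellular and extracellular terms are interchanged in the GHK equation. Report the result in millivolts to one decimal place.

Vm = 58.4 · log₁₀[(Σ P·[cation]ₒ + Σ P·[anion]ᵢ) / (Σ P·[cation]ᵢ + Σ P·[anion]ₒ)]
Numerator = 1×6.36 + 0.071×147 + 0.17×12.3 = 18.89
Denominator = 1×114 + 0.071×11.9 + 0.17×93.7 = 130.8
Vm = 58.4 · log₁₀(0.14443) = 58.4 × (-0.8403) = -49.08 mV

-49.1 mV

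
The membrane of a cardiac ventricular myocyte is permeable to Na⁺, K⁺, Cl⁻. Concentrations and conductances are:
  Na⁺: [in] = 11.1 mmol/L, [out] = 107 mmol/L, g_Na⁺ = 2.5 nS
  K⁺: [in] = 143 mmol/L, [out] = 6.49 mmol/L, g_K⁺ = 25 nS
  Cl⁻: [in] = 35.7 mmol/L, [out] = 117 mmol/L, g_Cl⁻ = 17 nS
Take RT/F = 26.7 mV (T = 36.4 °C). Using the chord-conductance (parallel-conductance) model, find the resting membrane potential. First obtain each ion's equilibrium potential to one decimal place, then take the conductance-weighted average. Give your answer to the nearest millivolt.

E_Na⁺ = (26.7/1)·ln(107/11.1) = 60.5 mV
E_K⁺ = (26.7/1)·ln(6.49/143) = -82.6 mV
E_Cl⁻ = (26.7/-1)·ln(117/35.7) = -31.7 mV
Vm = (Σ gᵢEᵢ)/(Σ gᵢ) = (2.5·60.5 + 25·-82.6 + 17·-31.7) / (2.5 + 25 + 17)
= -2452.65 / 44.5 = -55.12 mV

-55 mV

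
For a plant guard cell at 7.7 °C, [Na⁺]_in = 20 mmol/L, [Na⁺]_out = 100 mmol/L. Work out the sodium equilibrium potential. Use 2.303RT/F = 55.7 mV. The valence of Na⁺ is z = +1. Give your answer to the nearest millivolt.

39 mV

E = (55.7/z) · log₁₀([Na⁺]_out/[Na⁺]_in) with z = +1.
= (55.7/1) · log₁₀(100/20) = 55.70 · log₁₀(5)
= 55.70 · (0.6990) = 38.93 mV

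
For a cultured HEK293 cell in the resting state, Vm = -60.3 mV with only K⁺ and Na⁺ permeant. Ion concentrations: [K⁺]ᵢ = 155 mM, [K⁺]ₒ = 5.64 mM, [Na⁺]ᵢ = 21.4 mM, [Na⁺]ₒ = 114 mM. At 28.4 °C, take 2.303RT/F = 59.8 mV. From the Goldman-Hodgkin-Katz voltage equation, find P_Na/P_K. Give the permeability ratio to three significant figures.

Let α = P_Na/P_K. GHK: Vm = 59.8·log₁₀[(Kₒ + α·Naₒ)/(Kᵢ + α·Naᵢ)].
10^(Vm/59.8) = 10^(-60.3/59.8) = 0.098093
So 0.098093·(Kᵢ + α·Naᵢ) = Kₒ + α·Naₒ → α = (0.098093·155.0 − 5.64) / (114.0 − 0.098093·21.4)
α = (15.2 − 5.64) / (114.0 − 2.099) = 9.564/111.9 = 0.08547

0.0855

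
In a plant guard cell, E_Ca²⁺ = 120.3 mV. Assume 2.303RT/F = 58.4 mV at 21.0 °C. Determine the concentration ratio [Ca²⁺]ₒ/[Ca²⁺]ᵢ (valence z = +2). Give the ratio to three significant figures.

13200

log₁₀([out]/[in]) = E·z/(58.4) = 120.3 × 2 / 58.4 = 4.1199
[out]/[in] = 10^(4.1199) = 1.318e+04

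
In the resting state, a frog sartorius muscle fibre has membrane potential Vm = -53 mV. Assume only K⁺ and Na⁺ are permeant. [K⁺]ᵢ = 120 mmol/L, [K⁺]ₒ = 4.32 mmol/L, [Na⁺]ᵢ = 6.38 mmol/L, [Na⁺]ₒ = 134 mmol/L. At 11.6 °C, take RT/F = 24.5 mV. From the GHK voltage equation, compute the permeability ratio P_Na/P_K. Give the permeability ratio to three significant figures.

0.0711

Let α = P_Na/P_K. GHK: Vm = 24.5·ln[(Kₒ + α·Naₒ)/(Kᵢ + α·Naᵢ)].
e^(Vm/24.5) = e^(-53.0/24.5) = 0.11495
So 0.11495·(Kᵢ + α·Naᵢ) = Kₒ + α·Naₒ → α = (0.11495·120.0 − 4.32) / (134.0 − 0.11495·6.38)
α = (13.79 − 4.32) / (134.0 − 0.7334) = 9.474/133.3 = 0.07109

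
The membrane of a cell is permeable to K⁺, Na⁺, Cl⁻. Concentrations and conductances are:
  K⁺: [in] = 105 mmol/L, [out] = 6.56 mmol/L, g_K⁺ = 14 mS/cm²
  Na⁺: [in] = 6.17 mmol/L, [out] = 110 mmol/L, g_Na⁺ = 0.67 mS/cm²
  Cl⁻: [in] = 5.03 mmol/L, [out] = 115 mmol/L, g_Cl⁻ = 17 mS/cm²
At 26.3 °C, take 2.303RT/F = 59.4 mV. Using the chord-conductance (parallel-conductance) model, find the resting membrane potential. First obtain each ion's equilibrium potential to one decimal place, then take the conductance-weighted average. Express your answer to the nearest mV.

E_K⁺ = (59.4/1)·log₁₀(6.56/105) = -71.5 mV
E_Na⁺ = (59.4/1)·log₁₀(110/6.17) = 74.3 mV
E_Cl⁻ = (59.4/-1)·log₁₀(115/5.03) = -80.7 mV
Vm = (Σ gᵢEᵢ)/(Σ gᵢ) = (14·-71.5 + 0.67·74.3 + 17·-80.7) / (14 + 0.67 + 17)
= -2323.12 / 31.67 = -73.35 mV

-73 mV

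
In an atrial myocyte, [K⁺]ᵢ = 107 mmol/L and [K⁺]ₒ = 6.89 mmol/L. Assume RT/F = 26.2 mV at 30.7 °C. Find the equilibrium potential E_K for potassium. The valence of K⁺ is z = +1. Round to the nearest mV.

E = (26.2/z) · ln([K⁺]_out/[K⁺]_in) with z = +1.
= (26.2/1) · ln(6.89/107) = 26.20 · ln(0.06439)
= 26.20 · (-2.7428) = -71.86 mV

-72 mV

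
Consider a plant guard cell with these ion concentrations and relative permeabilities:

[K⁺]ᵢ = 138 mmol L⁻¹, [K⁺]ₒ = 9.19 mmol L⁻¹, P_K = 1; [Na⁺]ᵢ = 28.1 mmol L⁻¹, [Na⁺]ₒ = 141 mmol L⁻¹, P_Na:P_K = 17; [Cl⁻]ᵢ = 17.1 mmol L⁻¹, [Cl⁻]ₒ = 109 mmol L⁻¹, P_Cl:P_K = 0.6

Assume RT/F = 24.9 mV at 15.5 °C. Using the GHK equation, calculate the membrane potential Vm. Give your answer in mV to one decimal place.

Vm = 24.9 · ln[(Σ P·[cation]ₒ + Σ P·[anion]ᵢ) / (Σ P·[cation]ᵢ + Σ P·[anion]ₒ)]
Numerator = 1×9.19 + 17×141 + 0.6×17.1 = 2416
Denominator = 1×138 + 17×28.1 + 0.6×109 = 681.1
Vm = 24.9 · ln(3.5479) = 24.9 × (1.2663) = 31.53 mV

31.5 mV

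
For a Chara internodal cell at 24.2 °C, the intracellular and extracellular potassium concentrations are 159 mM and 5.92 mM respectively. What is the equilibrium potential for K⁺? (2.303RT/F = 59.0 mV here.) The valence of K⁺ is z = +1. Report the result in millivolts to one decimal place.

-84.3 mV

E = (59.0/z) · log₁₀([K⁺]_out/[K⁺]_in) with z = +1.
= (59.0/1) · log₁₀(5.92/159) = 59.00 · log₁₀(0.03723)
= 59.00 · (-1.4291) = -84.32 mV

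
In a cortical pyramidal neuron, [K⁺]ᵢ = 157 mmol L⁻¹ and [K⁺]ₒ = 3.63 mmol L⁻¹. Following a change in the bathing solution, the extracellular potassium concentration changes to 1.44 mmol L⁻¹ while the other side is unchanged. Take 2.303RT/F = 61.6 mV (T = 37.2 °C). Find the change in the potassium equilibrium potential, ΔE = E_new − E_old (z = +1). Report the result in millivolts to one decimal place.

E_old = (61.6/1)·log₁₀(3.63/157) = -100.78 mV
E_new = (61.6/1)·log₁₀(1.44/157) = -125.51 mV
ΔE = -125.51 − (-100.78) = -24.74 mV

-24.7 mV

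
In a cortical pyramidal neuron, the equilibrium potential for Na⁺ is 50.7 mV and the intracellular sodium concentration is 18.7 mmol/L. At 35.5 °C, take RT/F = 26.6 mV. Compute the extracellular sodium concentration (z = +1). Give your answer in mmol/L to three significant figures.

126 mmol/L

Nernst: E = (26.6/1) · ln([out]/[in]), so ln([out]/[in]) = 50.7 × 1 / 26.6 = 1.9060.
[out]/[in] = e^(1.9060) = 6.726.
[out] = 6.726 × 18.7 = 125.8 mmol/L.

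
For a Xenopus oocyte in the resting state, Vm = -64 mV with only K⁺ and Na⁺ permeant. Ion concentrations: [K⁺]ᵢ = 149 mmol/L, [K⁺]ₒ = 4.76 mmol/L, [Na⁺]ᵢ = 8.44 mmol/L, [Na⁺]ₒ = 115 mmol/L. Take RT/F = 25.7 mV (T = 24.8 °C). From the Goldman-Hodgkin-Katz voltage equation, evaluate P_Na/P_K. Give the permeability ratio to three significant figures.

0.0664

Let α = P_Na/P_K. GHK: Vm = 25.7·ln[(Kₒ + α·Naₒ)/(Kᵢ + α·Naᵢ)].
e^(Vm/25.7) = e^(-64.0/25.7) = 0.082887
So 0.082887·(Kᵢ + α·Naᵢ) = Kₒ + α·Naₒ → α = (0.082887·149.0 − 4.76) / (115.0 − 0.082887·8.44)
α = (12.35 − 4.76) / (115.0 − 0.6996) = 7.59/114.3 = 0.06641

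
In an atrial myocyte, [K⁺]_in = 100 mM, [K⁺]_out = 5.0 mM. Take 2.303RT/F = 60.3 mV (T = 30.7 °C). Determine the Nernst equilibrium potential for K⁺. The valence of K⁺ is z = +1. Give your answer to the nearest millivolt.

E = (60.3/z) · log₁₀([K⁺]_out/[K⁺]_in) with z = +1.
= (60.3/1) · log₁₀(5.0/100) = 60.30 · log₁₀(0.05)
= 60.30 · (-1.3010) = -78.45 mV

-78 mV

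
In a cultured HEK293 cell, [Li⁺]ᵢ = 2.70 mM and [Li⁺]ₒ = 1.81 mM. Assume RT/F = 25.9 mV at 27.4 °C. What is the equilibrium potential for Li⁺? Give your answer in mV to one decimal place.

-10.4 mV

E = (25.9/z) · ln([Li⁺]_out/[Li⁺]_in) with z = +1.
= (25.9/1) · ln(1.81/2.70) = 25.90 · ln(0.6704)
= 25.90 · (-0.3999) = -10.36 mV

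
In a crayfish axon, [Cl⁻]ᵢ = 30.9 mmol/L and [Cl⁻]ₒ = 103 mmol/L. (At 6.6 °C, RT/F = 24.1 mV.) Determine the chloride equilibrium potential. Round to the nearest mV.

-29 mV

E = (24.1/z) · ln([Cl⁻]_out/[Cl⁻]_in) with z = -1.
For an anion, dividing by z = -1 reverses the sign.
= (24.1/-1) · ln(103/30.9) = -24.10 · ln(3.333)
= -24.10 · (1.2040) = -29.02 mV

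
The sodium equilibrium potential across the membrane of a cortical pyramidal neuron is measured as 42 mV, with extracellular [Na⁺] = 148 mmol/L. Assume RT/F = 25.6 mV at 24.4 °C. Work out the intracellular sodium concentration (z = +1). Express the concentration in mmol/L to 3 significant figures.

28.7 mmol/L

Nernst: E = (25.6/1) · ln([out]/[in]), so ln([out]/[in]) = 42.0 × 1 / 25.6 = 1.6406.
[out]/[in] = e^(1.6406) = 5.158.
[in] = 148 / 5.158 = 28.69 mmol/L.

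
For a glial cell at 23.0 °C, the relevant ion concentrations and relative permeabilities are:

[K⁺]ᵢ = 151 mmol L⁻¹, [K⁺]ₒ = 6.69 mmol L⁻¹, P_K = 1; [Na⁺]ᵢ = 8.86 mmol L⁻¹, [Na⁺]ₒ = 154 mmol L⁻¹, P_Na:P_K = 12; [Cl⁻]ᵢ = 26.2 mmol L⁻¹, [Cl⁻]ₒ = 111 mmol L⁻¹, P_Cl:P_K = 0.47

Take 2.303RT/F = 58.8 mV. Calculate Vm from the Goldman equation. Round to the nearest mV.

Vm = 58.8 · log₁₀[(Σ P·[cation]ₒ + Σ P·[anion]ᵢ) / (Σ P·[cation]ᵢ + Σ P·[anion]ₒ)]
Numerator = 1×6.69 + 12×154 + 0.47×26.2 = 1867
Denominator = 1×151 + 12×8.86 + 0.47×111 = 309.5
Vm = 58.8 · log₁₀(6.0325) = 58.8 × (0.7805) = 45.89 mV

46 mV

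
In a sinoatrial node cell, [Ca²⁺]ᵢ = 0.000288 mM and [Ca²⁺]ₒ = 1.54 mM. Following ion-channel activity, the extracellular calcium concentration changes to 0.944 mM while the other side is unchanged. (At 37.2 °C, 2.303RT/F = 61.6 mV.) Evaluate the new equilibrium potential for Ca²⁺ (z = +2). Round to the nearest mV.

108 mV

After the shift: [Ca²⁺]_out = 0.944, [Ca²⁺]_in = 0.000288 mM.
E_new = (61.6/2)·log₁₀(0.944/0.000288) = 30.80 · (3.5156) = 108.28 mV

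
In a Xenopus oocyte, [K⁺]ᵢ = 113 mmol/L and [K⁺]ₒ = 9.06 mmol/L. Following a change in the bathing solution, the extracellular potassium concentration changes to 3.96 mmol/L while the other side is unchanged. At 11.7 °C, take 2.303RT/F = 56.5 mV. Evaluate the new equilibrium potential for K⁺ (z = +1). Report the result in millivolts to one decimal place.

After the shift: [K⁺]_out = 3.96, [K⁺]_in = 113 mmol/L.
E_new = (56.5/1)·log₁₀(3.96/113) = 56.50 · (-1.4554) = -82.23 mV

-82.2 mV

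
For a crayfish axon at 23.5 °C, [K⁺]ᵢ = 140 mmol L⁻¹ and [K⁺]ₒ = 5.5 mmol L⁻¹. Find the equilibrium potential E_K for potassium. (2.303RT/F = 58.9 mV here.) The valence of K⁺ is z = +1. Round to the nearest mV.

-83 mV

E = (58.9/z) · log₁₀([K⁺]_out/[K⁺]_in) with z = +1.
= (58.9/1) · log₁₀(5.5/140) = 58.90 · log₁₀(0.03929)
= 58.90 · (-1.4058) = -82.80 mV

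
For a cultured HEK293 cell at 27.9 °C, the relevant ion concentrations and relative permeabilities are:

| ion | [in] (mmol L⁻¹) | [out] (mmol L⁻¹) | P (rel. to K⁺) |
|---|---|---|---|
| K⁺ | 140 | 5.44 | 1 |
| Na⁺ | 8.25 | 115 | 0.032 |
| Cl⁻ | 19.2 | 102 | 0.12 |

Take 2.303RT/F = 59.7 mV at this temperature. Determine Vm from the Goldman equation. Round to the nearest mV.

Vm = 59.7 · log₁₀[(Σ P·[cation]ₒ + Σ P·[anion]ᵢ) / (Σ P·[cation]ᵢ + Σ P·[anion]ₒ)]
Numerator = 1×5.44 + 0.032×115 + 0.12×19.2 = 11.42
Denominator = 1×140 + 0.032×8.25 + 0.12×102 = 152.5
Vm = 59.7 · log₁₀(0.07491) = 59.7 × (-1.1255) = -67.19 mV

-67 mV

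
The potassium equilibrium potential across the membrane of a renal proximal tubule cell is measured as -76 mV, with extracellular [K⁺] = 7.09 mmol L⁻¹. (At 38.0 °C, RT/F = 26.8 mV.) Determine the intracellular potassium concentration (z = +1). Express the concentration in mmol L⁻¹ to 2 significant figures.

Nernst: E = (26.8/1) · ln([out]/[in]), so ln([out]/[in]) = -76.0 × 1 / 26.8 = -2.8358.
[out]/[in] = e^(-2.8358) = 0.05867.
[in] = 7.09 / 0.05867 = 120.8 mmol L⁻¹.

120 mmol L⁻¹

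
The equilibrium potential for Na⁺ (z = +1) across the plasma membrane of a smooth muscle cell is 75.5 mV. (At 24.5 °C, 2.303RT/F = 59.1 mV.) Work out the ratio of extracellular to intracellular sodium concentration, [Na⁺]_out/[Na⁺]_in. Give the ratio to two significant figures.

log₁₀([out]/[in]) = E·z/(59.1) = 75.5 × 1 / 59.1 = 1.2775
[out]/[in] = 10^(1.2775) = 18.95

19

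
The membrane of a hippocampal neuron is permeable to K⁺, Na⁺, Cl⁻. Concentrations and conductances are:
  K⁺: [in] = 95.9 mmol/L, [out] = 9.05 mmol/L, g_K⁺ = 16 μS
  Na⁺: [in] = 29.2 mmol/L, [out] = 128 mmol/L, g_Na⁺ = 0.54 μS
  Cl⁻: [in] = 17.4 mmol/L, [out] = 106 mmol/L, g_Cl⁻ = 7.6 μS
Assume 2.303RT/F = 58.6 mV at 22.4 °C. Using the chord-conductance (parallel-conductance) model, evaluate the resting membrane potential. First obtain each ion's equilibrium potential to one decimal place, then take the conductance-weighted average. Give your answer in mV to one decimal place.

-53.5 mV

E_K⁺ = (58.6/1)·log₁₀(9.05/95.9) = -60.1 mV
E_Na⁺ = (58.6/1)·log₁₀(128/29.2) = 37.6 mV
E_Cl⁻ = (58.6/-1)·log₁₀(106/17.4) = -46.0 mV
Vm = (Σ gᵢEᵢ)/(Σ gᵢ) = (16·-60.1 + 0.54·37.6 + 7.6·-46.0) / (16 + 0.54 + 7.6)
= -1290.90 / 24.14 = -53.48 mV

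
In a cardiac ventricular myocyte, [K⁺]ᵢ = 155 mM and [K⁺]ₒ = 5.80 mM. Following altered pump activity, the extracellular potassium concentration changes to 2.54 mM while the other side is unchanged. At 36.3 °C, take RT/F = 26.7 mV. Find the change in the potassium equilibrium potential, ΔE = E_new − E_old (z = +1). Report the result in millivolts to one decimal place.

-22.0 mV

E_old = (26.7/1)·ln(5.80/155) = -87.72 mV
E_new = (26.7/1)·ln(2.54/155) = -109.77 mV
ΔE = -109.77 − (-87.72) = -22.05 mV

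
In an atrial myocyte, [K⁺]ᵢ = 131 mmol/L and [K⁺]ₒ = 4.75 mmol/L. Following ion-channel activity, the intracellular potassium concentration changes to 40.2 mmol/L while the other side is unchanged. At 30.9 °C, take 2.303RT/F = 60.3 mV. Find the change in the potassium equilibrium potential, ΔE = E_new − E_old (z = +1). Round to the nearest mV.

E_old = (60.3/1)·log₁₀(4.75/131) = -86.87 mV
E_new = (60.3/1)·log₁₀(4.75/40.2) = -55.93 mV
ΔE = -55.93 − (-86.87) = 30.94 mV

31 mV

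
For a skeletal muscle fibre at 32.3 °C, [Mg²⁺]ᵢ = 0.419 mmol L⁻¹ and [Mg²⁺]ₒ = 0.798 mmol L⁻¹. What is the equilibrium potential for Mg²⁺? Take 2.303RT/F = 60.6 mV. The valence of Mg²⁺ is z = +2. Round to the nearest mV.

E = (60.6/z) · log₁₀([Mg²⁺]_out/[Mg²⁺]_in) with z = +2.
= (60.6/2) · log₁₀(0.798/0.419) = 30.30 · log₁₀(1.905)
= 30.30 · (0.2798) = 8.48 mV

8 mV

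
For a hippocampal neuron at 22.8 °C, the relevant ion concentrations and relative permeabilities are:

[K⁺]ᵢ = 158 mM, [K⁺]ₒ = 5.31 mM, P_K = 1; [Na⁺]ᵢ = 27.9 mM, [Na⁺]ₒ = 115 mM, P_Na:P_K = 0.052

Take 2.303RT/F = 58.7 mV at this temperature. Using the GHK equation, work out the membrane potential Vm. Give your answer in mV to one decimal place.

Vm = 58.7 · log₁₀[(Σ P·[cation]ₒ + Σ P·[anion]ᵢ) / (Σ P·[cation]ᵢ + Σ P·[anion]ₒ)]
Numerator = 1×5.31 + 0.052×115 = 11.29
Denominator = 1×158 + 0.052×27.9 = 159.5
Vm = 58.7 · log₁₀(0.070806) = 58.7 × (-1.1499) = -67.50 mV

-67.5 mV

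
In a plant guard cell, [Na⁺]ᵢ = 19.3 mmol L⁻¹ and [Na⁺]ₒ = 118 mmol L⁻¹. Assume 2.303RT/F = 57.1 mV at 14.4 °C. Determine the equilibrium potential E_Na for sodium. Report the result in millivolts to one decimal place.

44.9 mV

E = (57.1/z) · log₁₀([Na⁺]_out/[Na⁺]_in) with z = +1.
= (57.1/1) · log₁₀(118/19.3) = 57.10 · log₁₀(6.114)
= 57.10 · (0.7863) = 44.90 mV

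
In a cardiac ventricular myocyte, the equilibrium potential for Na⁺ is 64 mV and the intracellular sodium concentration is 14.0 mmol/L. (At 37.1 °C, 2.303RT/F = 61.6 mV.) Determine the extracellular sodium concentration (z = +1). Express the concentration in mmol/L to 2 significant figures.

Nernst: E = (61.6/1) · log₁₀([out]/[in]), so log₁₀([out]/[in]) = 64.0 × 1 / 61.6 = 1.0390.
[out]/[in] = 10^(1.0390) = 10.94.
[out] = 10.94 × 14.0 = 153.1 mmol/L.

150 mmol/L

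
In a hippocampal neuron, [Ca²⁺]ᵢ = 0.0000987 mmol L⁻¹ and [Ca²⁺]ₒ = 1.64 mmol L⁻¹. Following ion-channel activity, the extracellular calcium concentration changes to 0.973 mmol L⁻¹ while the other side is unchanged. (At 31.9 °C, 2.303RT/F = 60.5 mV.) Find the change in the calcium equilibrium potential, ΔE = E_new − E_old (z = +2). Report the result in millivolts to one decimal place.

E_old = (60.5/2)·log₁₀(1.64/0.0000987) = 127.67 mV
E_new = (60.5/2)·log₁₀(0.973/0.0000987) = 120.81 mV
ΔE = 120.81 − (127.67) = -6.86 mV

-6.9 mV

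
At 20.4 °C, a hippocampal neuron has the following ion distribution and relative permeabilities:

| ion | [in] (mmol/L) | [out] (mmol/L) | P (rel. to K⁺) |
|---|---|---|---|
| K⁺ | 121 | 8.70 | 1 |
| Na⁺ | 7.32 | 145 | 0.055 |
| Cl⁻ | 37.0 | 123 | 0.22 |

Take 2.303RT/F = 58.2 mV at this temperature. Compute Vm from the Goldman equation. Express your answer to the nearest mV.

Vm = 58.2 · log₁₀[(Σ P·[cation]ₒ + Σ P·[anion]ᵢ) / (Σ P·[cation]ᵢ + Σ P·[anion]ₒ)]
Numerator = 1×8.70 + 0.055×145 + 0.22×37.0 = 24.81
Denominator = 1×121 + 0.055×7.32 + 0.22×123 = 148.5
Vm = 58.2 · log₁₀(0.16715) = 58.2 × (-0.7769) = -45.22 mV

-45 mV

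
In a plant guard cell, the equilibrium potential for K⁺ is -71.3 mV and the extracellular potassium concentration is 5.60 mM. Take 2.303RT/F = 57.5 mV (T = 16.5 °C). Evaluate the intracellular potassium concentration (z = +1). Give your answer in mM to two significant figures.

97 mM

Nernst: E = (57.5/1) · log₁₀([out]/[in]), so log₁₀([out]/[in]) = -71.3 × 1 / 57.5 = -1.2400.
[out]/[in] = 10^(-1.2400) = 0.05754.
[in] = 5.60 / 0.05754 = 97.32 mM.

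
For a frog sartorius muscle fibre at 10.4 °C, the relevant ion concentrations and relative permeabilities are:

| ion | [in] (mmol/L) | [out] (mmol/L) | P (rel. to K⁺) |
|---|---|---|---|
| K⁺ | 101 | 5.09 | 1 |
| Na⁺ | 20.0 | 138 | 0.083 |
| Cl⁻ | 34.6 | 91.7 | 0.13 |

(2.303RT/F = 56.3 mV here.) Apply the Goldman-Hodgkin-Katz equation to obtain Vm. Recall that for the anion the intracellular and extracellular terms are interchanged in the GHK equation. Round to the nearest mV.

-41 mV

Vm = 56.3 · log₁₀[(Σ P·[cation]ₒ + Σ P·[anion]ᵢ) / (Σ P·[cation]ᵢ + Σ P·[anion]ₒ)]
Numerator = 1×5.09 + 0.083×138 + 0.13×34.6 = 21.04
Denominator = 1×101 + 0.083×20.0 + 0.13×91.7 = 114.6
Vm = 56.3 · log₁₀(0.18364) = 56.3 × (-0.7360) = -41.44 mV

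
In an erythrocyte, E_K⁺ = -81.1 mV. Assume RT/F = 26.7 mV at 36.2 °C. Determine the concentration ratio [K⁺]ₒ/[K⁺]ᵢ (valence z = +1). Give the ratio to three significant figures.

ln([out]/[in]) = E·z/(26.7) = -81.1 × 1 / 26.7 = -3.0375
[out]/[in] = e^(-3.0375) = 0.04796

0.0480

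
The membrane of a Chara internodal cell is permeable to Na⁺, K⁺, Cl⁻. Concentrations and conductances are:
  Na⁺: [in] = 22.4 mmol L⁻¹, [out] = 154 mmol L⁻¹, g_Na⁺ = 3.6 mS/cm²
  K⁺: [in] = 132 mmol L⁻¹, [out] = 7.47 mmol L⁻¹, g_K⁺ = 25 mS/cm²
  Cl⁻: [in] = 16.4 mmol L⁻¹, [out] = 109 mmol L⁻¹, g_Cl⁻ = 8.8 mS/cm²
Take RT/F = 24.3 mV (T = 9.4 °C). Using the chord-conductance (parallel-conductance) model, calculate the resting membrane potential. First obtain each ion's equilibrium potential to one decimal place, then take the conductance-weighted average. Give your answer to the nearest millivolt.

-53 mV

E_Na⁺ = (24.3/1)·ln(154/22.4) = 46.8 mV
E_K⁺ = (24.3/1)·ln(7.47/132) = -69.8 mV
E_Cl⁻ = (24.3/-1)·ln(109/16.4) = -46.0 mV
Vm = (Σ gᵢEᵢ)/(Σ gᵢ) = (3.6·46.8 + 25·-69.8 + 8.8·-46.0) / (3.6 + 25 + 8.8)
= -1981.32 / 37.4 = -52.98 mV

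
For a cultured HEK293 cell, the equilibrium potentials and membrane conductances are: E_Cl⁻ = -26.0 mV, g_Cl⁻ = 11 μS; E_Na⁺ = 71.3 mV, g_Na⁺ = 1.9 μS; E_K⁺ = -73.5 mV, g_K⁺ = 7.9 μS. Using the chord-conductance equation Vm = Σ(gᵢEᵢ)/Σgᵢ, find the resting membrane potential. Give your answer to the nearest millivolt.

-35 mV

Σ gᵢEᵢ = 11·(-26.0) + 1.9·(71.3) + 7.9·(-73.5) = -731.18
Σ gᵢ = 11 + 1.9 + 7.9 = 20.8
Vm = -731.18 / 20.8 = -35.15 mV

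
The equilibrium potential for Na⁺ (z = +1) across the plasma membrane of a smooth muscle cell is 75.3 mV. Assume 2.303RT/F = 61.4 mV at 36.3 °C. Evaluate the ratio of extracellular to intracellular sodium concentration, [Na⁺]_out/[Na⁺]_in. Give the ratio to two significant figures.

log₁₀([out]/[in]) = E·z/(61.4) = 75.3 × 1 / 61.4 = 1.2264
[out]/[in] = 10^(1.2264) = 16.84

17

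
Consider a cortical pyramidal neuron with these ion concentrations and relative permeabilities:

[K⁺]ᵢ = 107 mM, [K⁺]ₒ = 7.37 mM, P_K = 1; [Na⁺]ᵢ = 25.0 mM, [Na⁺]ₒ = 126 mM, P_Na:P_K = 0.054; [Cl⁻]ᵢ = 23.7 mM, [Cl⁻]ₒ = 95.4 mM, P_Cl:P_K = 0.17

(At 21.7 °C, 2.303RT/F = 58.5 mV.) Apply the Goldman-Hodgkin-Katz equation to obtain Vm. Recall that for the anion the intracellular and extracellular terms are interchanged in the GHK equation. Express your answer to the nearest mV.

Vm = 58.5 · log₁₀[(Σ P·[cation]ₒ + Σ P·[anion]ᵢ) / (Σ P·[cation]ᵢ + Σ P·[anion]ₒ)]
Numerator = 1×7.37 + 0.054×126 + 0.17×23.7 = 18.2
Denominator = 1×107 + 0.054×25.0 + 0.17×95.4 = 124.6
Vm = 58.5 · log₁₀(0.14613) = 58.5 × (-0.8353) = -48.86 mV

-49 mV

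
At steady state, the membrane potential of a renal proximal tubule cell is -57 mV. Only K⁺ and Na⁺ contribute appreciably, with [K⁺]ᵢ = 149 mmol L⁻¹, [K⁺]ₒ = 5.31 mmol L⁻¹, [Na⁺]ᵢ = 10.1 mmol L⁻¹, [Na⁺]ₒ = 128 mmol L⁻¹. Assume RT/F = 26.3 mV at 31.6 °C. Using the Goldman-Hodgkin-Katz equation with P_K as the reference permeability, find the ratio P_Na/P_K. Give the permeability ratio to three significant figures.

Let α = P_Na/P_K. GHK: Vm = 26.3·ln[(Kₒ + α·Naₒ)/(Kᵢ + α·Naᵢ)].
e^(Vm/26.3) = e^(-57.0/26.3) = 0.11449
So 0.11449·(Kᵢ + α·Naᵢ) = Kₒ + α·Naₒ → α = (0.11449·149.0 − 5.31) / (128.0 − 0.11449·10.1)
α = (17.06 − 5.31) / (128.0 − 1.156) = 11.75/126.8 = 0.09262

0.0926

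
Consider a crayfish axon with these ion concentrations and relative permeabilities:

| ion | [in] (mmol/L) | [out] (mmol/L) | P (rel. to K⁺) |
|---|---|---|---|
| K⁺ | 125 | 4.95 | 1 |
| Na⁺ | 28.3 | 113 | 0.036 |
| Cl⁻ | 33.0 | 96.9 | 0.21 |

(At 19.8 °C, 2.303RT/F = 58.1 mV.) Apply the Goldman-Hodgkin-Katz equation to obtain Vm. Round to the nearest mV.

Vm = 58.1 · log₁₀[(Σ P·[cation]ₒ + Σ P·[anion]ᵢ) / (Σ P·[cation]ᵢ + Σ P·[anion]ₒ)]
Numerator = 1×4.95 + 0.036×113 + 0.21×33.0 = 15.95
Denominator = 1×125 + 0.036×28.3 + 0.21×96.9 = 146.4
Vm = 58.1 · log₁₀(0.10896) = 58.1 × (-0.9627) = -55.94 mV

-56 mV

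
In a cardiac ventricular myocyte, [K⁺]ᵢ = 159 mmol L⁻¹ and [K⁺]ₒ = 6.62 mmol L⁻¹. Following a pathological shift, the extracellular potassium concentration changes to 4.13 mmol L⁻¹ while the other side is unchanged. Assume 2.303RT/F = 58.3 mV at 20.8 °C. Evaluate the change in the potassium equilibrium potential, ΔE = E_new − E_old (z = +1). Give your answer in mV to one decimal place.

E_old = (58.3/1)·log₁₀(6.62/159) = -80.49 mV
E_new = (58.3/1)·log₁₀(4.13/159) = -92.43 mV
ΔE = -92.43 − (-80.49) = -11.95 mV

-11.9 mV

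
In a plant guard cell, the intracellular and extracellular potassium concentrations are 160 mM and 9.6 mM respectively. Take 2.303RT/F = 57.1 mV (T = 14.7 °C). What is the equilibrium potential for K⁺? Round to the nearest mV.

E = (57.1/z) · log₁₀([K⁺]_out/[K⁺]_in) with z = +1.
= (57.1/1) · log₁₀(9.6/160) = 57.10 · log₁₀(0.06)
= 57.10 · (-1.2218) = -69.77 mV

-70 mV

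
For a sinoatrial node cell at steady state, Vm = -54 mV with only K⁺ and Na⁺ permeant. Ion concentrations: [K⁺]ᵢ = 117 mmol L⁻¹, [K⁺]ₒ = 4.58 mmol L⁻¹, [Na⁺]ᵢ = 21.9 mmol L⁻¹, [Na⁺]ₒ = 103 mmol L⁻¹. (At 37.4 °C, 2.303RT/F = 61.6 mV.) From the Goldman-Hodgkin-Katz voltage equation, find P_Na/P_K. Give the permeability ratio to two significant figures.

Let α = P_Na/P_K. GHK: Vm = 61.6·log₁₀[(Kₒ + α·Naₒ)/(Kᵢ + α·Naᵢ)].
10^(Vm/61.6) = 10^(-54.0/61.6) = 0.13285
So 0.13285·(Kᵢ + α·Naᵢ) = Kₒ + α·Naₒ → α = (0.13285·117.0 − 4.58) / (103.0 − 0.13285·21.9)
α = (15.54 − 4.58) / (103.0 − 2.91) = 10.96/100.1 = 0.1095

0.11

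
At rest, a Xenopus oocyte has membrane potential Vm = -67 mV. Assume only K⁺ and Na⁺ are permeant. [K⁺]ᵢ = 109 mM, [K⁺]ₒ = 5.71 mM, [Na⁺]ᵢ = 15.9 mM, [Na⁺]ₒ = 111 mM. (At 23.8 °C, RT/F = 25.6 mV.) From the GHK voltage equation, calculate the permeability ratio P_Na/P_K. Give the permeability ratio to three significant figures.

Let α = P_Na/P_K. GHK: Vm = 25.6·ln[(Kₒ + α·Naₒ)/(Kᵢ + α·Naᵢ)].
e^(Vm/25.6) = e^(-67.0/25.6) = 0.073008
So 0.073008·(Kᵢ + α·Naᵢ) = Kₒ + α·Naₒ → α = (0.073008·109.0 − 5.71) / (111.0 − 0.073008·15.9)
α = (7.958 − 5.71) / (111.0 − 1.161) = 2.248/109.8 = 0.02047

0.0205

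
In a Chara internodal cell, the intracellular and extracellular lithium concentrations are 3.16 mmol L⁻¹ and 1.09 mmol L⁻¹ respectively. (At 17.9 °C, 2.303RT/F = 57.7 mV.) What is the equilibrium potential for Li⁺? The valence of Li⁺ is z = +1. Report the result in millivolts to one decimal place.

E = (57.7/z) · log₁₀([Li⁺]_out/[Li⁺]_in) with z = +1.
= (57.7/1) · log₁₀(1.09/3.16) = 57.70 · log₁₀(0.3449)
= 57.70 · (-0.4623) = -26.67 mV

-26.7 mV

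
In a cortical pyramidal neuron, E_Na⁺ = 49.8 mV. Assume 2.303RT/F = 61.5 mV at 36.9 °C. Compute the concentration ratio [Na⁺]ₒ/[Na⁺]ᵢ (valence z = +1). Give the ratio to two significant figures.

6.5

log₁₀([out]/[in]) = E·z/(61.5) = 49.8 × 1 / 61.5 = 0.8098
[out]/[in] = 10^(0.8098) = 6.453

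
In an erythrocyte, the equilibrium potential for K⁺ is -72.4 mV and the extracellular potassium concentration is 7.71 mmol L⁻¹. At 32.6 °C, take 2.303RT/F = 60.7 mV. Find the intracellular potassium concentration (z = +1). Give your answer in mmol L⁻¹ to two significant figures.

120 mmol L⁻¹

Nernst: E = (60.7/1) · log₁₀([out]/[in]), so log₁₀([out]/[in]) = -72.4 × 1 / 60.7 = -1.1928.
[out]/[in] = 10^(-1.1928) = 0.06416.
[in] = 7.71 / 0.06416 = 120.2 mmol L⁻¹.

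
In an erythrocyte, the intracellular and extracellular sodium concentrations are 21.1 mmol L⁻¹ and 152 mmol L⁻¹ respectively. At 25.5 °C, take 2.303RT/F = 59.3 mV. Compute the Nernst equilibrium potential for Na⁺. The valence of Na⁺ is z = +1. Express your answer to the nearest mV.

51 mV

E = (59.3/z) · log₁₀([Na⁺]_out/[Na⁺]_in) with z = +1.
= (59.3/1) · log₁₀(152/21.1) = 59.30 · log₁₀(7.204)
= 59.30 · (0.8576) = 50.85 mV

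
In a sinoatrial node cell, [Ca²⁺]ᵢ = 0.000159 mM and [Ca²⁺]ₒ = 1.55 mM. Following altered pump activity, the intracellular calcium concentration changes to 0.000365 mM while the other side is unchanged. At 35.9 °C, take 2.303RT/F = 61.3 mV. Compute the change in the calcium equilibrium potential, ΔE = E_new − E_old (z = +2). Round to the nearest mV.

-11 mV

E_old = (61.3/2)·log₁₀(1.55/0.000159) = 122.26 mV
E_new = (61.3/2)·log₁₀(1.55/0.000365) = 111.20 mV
ΔE = 111.20 − (122.26) = -11.06 mV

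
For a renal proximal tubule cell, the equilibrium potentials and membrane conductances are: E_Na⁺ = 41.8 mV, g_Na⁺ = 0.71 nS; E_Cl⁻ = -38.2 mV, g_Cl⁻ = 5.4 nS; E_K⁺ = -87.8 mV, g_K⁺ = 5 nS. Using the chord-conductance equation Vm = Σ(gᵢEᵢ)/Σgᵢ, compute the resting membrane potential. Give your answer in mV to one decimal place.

-55.4 mV

Σ gᵢEᵢ = 0.71·(41.8) + 5.4·(-38.2) + 5·(-87.8) = -615.60
Σ gᵢ = 0.71 + 5.4 + 5 = 11.11
Vm = -615.60 / 11.11 = -55.41 mV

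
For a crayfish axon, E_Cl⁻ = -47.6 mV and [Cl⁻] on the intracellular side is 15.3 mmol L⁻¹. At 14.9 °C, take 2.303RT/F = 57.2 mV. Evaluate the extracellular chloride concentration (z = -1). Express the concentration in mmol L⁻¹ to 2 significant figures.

100 mmol L⁻¹

Nernst: E = (57.2/-1) · log₁₀([out]/[in]), so log₁₀([out]/[in]) = -47.6 × -1 / 57.2 = 0.8322.
[out]/[in] = 10^(0.8322) = 6.795.
[out] = 6.795 × 15.3 = 104 mmol L⁻¹.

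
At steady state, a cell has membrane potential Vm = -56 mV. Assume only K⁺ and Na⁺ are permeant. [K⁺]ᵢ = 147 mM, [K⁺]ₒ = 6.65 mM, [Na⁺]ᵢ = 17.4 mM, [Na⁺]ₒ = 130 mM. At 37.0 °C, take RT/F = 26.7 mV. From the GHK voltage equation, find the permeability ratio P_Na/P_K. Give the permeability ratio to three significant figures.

0.0891

Let α = P_Na/P_K. GHK: Vm = 26.7·ln[(Kₒ + α·Naₒ)/(Kᵢ + α·Naᵢ)].
e^(Vm/26.7) = e^(-56.0/26.7) = 0.12278
So 0.12278·(Kᵢ + α·Naᵢ) = Kₒ + α·Naₒ → α = (0.12278·147.0 − 6.65) / (130.0 − 0.12278·17.4)
α = (18.05 − 6.65) / (130.0 − 2.136) = 11.4/127.9 = 0.08914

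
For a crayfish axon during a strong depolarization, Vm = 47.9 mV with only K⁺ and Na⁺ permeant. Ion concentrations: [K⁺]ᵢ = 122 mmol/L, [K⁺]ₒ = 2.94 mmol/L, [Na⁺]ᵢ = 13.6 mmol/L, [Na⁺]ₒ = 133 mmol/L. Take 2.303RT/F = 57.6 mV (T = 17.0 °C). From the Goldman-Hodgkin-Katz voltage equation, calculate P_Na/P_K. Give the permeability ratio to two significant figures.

20

Let α = P_Na/P_K. GHK: Vm = 57.6·log₁₀[(Kₒ + α·Naₒ)/(Kᵢ + α·Naᵢ)].
10^(Vm/57.6) = 10^(47.9/57.6) = 6.7857
So 6.7857·(Kᵢ + α·Naᵢ) = Kₒ + α·Naₒ → α = (6.7857·122.0 − 2.94) / (133.0 − 6.7857·13.6)
α = (827.9 − 2.94) / (133.0 − 92.29) = 824.9/40.71 = 20.26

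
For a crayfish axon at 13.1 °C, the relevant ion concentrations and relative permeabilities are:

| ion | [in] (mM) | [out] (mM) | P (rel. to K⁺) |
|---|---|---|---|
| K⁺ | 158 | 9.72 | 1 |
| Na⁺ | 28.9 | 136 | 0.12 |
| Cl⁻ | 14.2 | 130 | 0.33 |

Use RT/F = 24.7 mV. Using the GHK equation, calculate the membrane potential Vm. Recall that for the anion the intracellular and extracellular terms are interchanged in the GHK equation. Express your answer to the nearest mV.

-47 mV

Vm = 24.7 · ln[(Σ P·[cation]ₒ + Σ P·[anion]ᵢ) / (Σ P·[cation]ᵢ + Σ P·[anion]ₒ)]
Numerator = 1×9.72 + 0.12×136 + 0.33×14.2 = 30.73
Denominator = 1×158 + 0.12×28.9 + 0.33×130 = 204.4
Vm = 24.7 · ln(0.15035) = 24.7 × (-1.8948) = -46.80 mV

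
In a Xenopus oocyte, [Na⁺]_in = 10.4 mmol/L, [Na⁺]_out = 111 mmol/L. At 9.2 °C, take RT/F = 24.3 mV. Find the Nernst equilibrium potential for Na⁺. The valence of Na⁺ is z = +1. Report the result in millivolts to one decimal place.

E = (24.3/z) · ln([Na⁺]_out/[Na⁺]_in) with z = +1.
= (24.3/1) · ln(111/10.4) = 24.30 · ln(10.67)
= 24.30 · (2.3677) = 57.54 mV

57.5 mV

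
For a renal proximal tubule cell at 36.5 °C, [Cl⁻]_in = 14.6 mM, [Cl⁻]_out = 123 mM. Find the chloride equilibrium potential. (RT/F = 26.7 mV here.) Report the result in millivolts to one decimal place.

E = (26.7/z) · ln([Cl⁻]_out/[Cl⁻]_in) with z = -1.
For an anion, dividing by z = -1 reverses the sign.
= (26.7/-1) · ln(123/14.6) = -26.70 · ln(8.425)
= -26.70 · (2.1312) = -56.90 mV

-56.9 mV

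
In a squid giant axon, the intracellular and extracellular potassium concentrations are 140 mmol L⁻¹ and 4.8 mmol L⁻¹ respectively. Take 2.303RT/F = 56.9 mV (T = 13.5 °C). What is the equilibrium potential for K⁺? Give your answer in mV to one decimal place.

-83.4 mV

E = (56.9/z) · log₁₀([K⁺]_out/[K⁺]_in) with z = +1.
= (56.9/1) · log₁₀(4.8/140) = 56.90 · log₁₀(0.03429)
= 56.90 · (-1.4649) = -83.35 mV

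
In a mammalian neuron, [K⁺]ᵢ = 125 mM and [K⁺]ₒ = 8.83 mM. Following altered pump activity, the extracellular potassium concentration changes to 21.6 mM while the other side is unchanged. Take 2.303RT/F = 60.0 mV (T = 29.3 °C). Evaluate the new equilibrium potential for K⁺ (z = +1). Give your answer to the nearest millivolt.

-46 mV

After the shift: [K⁺]_out = 21.6, [K⁺]_in = 125 mM.
E_new = (60.0/1)·log₁₀(21.6/125) = 60.00 · (-0.7625) = -45.75 mV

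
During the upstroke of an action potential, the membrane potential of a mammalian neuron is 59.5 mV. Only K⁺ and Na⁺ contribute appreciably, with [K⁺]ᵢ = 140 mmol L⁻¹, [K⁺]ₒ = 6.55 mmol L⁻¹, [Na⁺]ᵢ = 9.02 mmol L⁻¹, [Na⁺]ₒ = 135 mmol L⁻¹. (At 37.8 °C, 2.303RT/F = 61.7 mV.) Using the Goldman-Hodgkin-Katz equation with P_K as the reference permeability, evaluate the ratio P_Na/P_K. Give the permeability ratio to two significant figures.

25

Let α = P_Na/P_K. GHK: Vm = 61.7·log₁₀[(Kₒ + α·Naₒ)/(Kᵢ + α·Naᵢ)].
10^(Vm/61.7) = 10^(59.5/61.7) = 9.2118
So 9.2118·(Kᵢ + α·Naᵢ) = Kₒ + α·Naₒ → α = (9.2118·140.0 − 6.55) / (135.0 − 9.2118·9.02)
α = (1290 − 6.55) / (135.0 − 83.09) = 1283/51.91 = 24.72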